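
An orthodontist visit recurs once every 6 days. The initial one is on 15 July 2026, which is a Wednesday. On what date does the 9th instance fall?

The 9th occurrence is 8 intervals after the first: 8 × 6 = 48 days after 15 July 2026.
July has 31 days — 16 days to the end of July leaves 32.
August has 31 days (1 left).
1 day into September → 1 September 2026.

1 September 2026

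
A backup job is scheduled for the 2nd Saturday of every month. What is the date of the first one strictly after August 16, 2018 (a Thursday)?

September 8, 2018

August 2018 starts on a Wednesday; its first Saturday is the 4th, so the 2nd Saturday is the 11th — August 11, 2018.
That is not after August 16, 2018, so look at September 2018.
September 2018 starts on a Saturday; its first Saturday is the 1st, so the 2nd Saturday is the 8th — September 8, 2018.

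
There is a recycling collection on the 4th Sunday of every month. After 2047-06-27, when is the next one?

June 2047 starts on a Saturday; its first Sunday is the 2nd, so the 4th Sunday is the 23rd — 2047-06-23.
That is not after 2047-06-27, so look at July 2047.
July 2047 starts on a Monday; its first Sunday is the 7th, so the 4th Sunday is the 28th — 2047-07-28.

2047-07-28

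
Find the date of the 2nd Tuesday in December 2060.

The first Tuesday of December 2060 is December 7.
The 2nd Tuesday is 1 weeks later: 7 + 7 = 14.

December 14, 2060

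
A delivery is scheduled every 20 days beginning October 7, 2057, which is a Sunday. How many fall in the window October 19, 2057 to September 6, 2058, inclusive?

Occurrences land 20·i days after October 7, 2057 for i = 0, 1, 2, …
October 19, 2057 is 12 days after the start; 12 ÷ 20 = 0 remainder 12; since the remainder is 12, round up to i = 1. First occurrence in the window: #2 on October 27, 2057 (1×20 = 20 days in).
September 6, 2058 is 334 days after the start; 334 ÷ 20 = 16 remainder 14. Last occurrence in the window: #17 on August 23, 2058.
Occurrences #2 through #17: 16 in total.

16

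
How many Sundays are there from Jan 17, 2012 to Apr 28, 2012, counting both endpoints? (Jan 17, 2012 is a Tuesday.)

14

Jan 17, 2012 is a Tuesday; the first Sunday on or after it is Jan 22, 2012 (5 days later).
From Jan 22, 2012 to Apr 28, 2012: 9 + 29 + 31 + 28 = 97 days (rest of Jan, Feb, Mar, Apr).
97 ÷ 7 = 13 full weeks with remainder 6, so 13 more Sundays after the first → 14.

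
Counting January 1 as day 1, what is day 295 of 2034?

Jan has 31 days (295 − 31 = 264 remain).
Feb has 28 days (264 − 28 = 236 remain).
Mar has 31 days (236 − 31 = 205 remain).
Apr has 30 days (205 − 30 = 175 remain).
May has 31 days (175 − 31 = 144 remain).
Jun has 30 days (144 − 30 = 114 remain).
Jul has 31 days (114 − 31 = 83 remain).
Aug has 31 days (83 − 31 = 52 remain).
Sep has 30 days (52 − 30 = 22 remain).
22 into Oct → Oct 22.

Oct 22, 2034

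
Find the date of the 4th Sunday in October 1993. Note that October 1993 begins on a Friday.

24 October 1993

October 1993 begins on a Friday, so the first Sunday is October 3 (2 days later).
The 4th Sunday is 3 weeks later: 3 + 21 = 24.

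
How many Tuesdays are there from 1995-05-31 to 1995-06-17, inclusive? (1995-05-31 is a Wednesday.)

1995-05-31 is a Wednesday; the first Tuesday on or after it is 1995-06-06 (6 days later).
From 1995-06-06 to 1995-06-17 is 17 − 6 = 11 days.
11 ÷ 7 = 1 full weeks with remainder 4, so 1 more Tuesdays after the first → 2.

2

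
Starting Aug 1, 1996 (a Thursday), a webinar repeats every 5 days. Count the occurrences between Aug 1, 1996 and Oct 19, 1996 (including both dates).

Occurrences land 5·i days after Aug 1, 1996 for i = 0, 1, 2, …
The window opens on the start date, so the first occurrence inside is #1 on Aug 1, 1996.
Oct 19, 1996 is 79 days after the start; 79 ÷ 5 = 15 remainder 4. Last occurrence in the window: #16 on Oct 15, 1996.
Occurrences #1 through #16: 16 in total.

16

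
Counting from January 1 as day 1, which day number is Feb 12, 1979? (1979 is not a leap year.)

Days in months before Feb: 31 = 31.
Plus 12 days into Feb → day 43.

43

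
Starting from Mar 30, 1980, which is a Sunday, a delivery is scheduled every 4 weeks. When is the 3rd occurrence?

May 25, 1980

The 3rd occurrence is 2 intervals after the first: 2 × 28 = 56 days after Mar 30, 1980.
Mar has 31 days — 1 day to the end of Mar leaves 55.
Apr has 30 days (25 left).
25 days into May → May 25, 1980.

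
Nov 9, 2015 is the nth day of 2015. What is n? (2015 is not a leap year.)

313

Days in months before Nov: 31 + 28 + 31 + 30 + 31 + 30 + 31 + 31 + 30 + 31 = 304.
Plus 9 days into Nov → day 313.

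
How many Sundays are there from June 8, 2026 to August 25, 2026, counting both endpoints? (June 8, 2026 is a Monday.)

June 8, 2026 is a Monday; the first Sunday on or after it is June 14, 2026 (6 days later).
From June 14, 2026 to August 25, 2026: 16 + 31 + 25 = 72 days (rest of June, July, August).
72 ÷ 7 = 10 full weeks with remainder 2, so 10 more Sundays after the first → 11.

11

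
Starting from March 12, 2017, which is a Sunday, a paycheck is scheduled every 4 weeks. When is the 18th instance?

July 1, 2018

The 18th occurrence is 17 intervals after the first: 17 × 28 = 476 days after March 12, 2017.
March has 31 days — 19 days to the end of March leaves 457.
From end of March to end of 2017 is 275 days (182 left).
January has 31 days (151 left).
February has 28 days (123 left).
March has 31 days (92 left).
April has 30 days (62 left).
May has 31 days (31 left).
June has 30 days (1 left).
1 day into July → July 1, 2018.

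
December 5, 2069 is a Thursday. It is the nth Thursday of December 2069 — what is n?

Day 5 falls in week ⌈5/7⌉ of the month.
Days 1–7 hold the 1st Thursday, 8–14 the 2nd, 15–21 the 3rd, 22–28 the 4th, 29–31 the 5th.
5 is in the range for the 1st.

1st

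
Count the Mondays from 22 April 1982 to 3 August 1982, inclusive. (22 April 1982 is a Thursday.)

15

22 April 1982 is a Thursday; the first Monday on or after it is 26 April 1982 (4 days later).
From 26 April 1982 to 3 August 1982: 4 + 31 + 30 + 31 + 3 = 99 days (rest of April, May, June, July, August).
99 ÷ 7 = 14 full weeks with remainder 1, so 14 more Mondays after the first → 15.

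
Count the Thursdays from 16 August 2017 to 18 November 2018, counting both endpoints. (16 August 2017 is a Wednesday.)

16 August 2017 is a Wednesday; the first Thursday on or after it is 17 August 2017 (1 day later).
From 17 August 2017 to 18 November 2018: 136 + 322 = 458 days (rest of 2017, to 18 November 2018 in 2018).
458 ÷ 7 = 65 full weeks with remainder 3, so 65 more Thursdays after the first → 66.

66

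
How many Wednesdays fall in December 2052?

4

1 December 2052 is a Sunday; the first Wednesday on or after it is 4 December 2052 (3 days later).
From 4 December 2052 to 31 December 2052 is 31 − 4 = 27 days.
27 ÷ 7 = 3 full weeks with remainder 6, so 3 more Wednesdays after the first → 4.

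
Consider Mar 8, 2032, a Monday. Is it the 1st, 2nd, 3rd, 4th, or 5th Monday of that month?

Day 8 falls in week ⌈8/7⌉ of the month.
Days 1–7 hold the 1st Monday, 8–14 the 2nd, 15–21 the 3rd, 22–28 the 4th, 29–31 the 5th.
8 is in the range for the 2nd.

2nd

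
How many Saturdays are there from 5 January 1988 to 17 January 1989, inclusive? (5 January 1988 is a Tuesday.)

54

5 January 1988 is a Tuesday; the first Saturday on or after it is 9 January 1988 (4 days later).
From 9 January 1988 to 17 January 1989: 357 + 17 = 374 days (rest of 1988, to 17 January 1989 in 1989).
374 ÷ 7 = 53 full weeks with remainder 3, so 53 more Saturdays after the first → 54.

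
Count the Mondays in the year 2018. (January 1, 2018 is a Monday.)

January 1, 2018 is a Monday; the first Monday on or after it is January 1, 2018.
From January 1, 2018 to December 31, 2018: 30 + 28 + 31 + 30 + 31 + 30 + 31 + 31 + 30 + 31 + 30 + 31 = 364 days (rest of January, February, March, April, May, June, July, August, September, October, November, December).
364 ÷ 7 = 52 full weeks with remainder 0, so 52 more Mondays after the first → 53.

53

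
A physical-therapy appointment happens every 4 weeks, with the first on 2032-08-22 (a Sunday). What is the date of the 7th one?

2033-02-06

The 7th occurrence is 6 intervals after the first: 6 × 28 = 168 days after 2032-08-22.
August has 31 days — 9 days to the end of August leaves 159.
September has 30 days (129 left).
October has 31 days (98 left).
November has 30 days (68 left).
December has 31 days (37 left).
January has 31 days (6 left).
6 days into February → 2033-02-06.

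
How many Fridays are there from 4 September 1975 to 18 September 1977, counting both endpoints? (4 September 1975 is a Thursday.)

107

4 September 1975 is a Thursday; the first Friday on or after it is 5 September 1975 (1 day later).
From 5 September 1975 to 18 September 1977: 117 + 366 + 261 = 744 days (rest of 1975, 1976, to 18 September 1977 in 1977).
744 ÷ 7 = 106 full weeks with remainder 2, so 106 more Fridays after the first → 107.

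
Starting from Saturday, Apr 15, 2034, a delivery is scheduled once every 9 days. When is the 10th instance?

Jul 5, 2034

The 10th occurrence is 9 intervals after the first: 9 × 9 = 81 days after Apr 15, 2034.
Apr has 30 days — 15 days to the end of Apr leaves 66.
May has 31 days (35 left).
Jun has 30 days (5 left).
5 days into Jul → Jul 5, 2034.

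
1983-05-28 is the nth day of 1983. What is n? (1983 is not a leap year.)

Days in months before May: 31 + 28 + 31 + 30 = 120.
Plus 28 days into May → day 148.

148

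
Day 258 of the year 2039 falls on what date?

Sep 15, 2039

Jan has 31 days (258 − 31 = 227 remain).
Feb has 28 days (227 − 28 = 199 remain).
Mar has 31 days (199 − 31 = 168 remain).
Apr has 30 days (168 − 30 = 138 remain).
May has 31 days (138 − 31 = 107 remain).
Jun has 30 days (107 − 30 = 77 remain).
Jul has 31 days (77 − 31 = 46 remain).
Aug has 31 days (46 − 31 = 15 remain).
15 into Sep → Sep 15.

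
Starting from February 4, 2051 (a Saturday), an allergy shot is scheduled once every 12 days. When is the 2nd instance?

February 16, 2051

The 2nd occurrence is 1 interval after the first: 1 × 12 = 12 days after February 4, 2051.
12 days later is February 16, 2051.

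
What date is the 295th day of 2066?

2066-10-22

January has 31 days (295 − 31 = 264 remain).
February has 28 days (264 − 28 = 236 remain).
March has 31 days (236 − 31 = 205 remain).
April has 30 days (205 − 30 = 175 remain).
May has 31 days (175 − 31 = 144 remain).
June has 30 days (144 − 30 = 114 remain).
July has 31 days (114 − 31 = 83 remain).
August has 31 days (83 − 31 = 52 remain).
September has 30 days (52 − 30 = 22 remain).
22 into October → October 22.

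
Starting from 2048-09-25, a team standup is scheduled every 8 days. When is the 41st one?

2049-08-11

The 41st occurrence is 40 intervals after the first: 40 × 8 = 320 days after 2048-09-25.
September has 30 days — 5 days to the end of September leaves 315.
October has 31 days (284 left).
November has 30 days (254 left).
December has 31 days (223 left).
January has 31 days (192 left).
February has 28 days (164 left).
March has 31 days (133 left).
April has 30 days (103 left).
May has 31 days (72 left).
June has 30 days (42 left).
July has 31 days (11 left).
11 days into August → 2049-08-11.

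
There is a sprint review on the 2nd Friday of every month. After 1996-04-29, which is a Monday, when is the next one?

1996-05-10

April 1996 starts on a Monday; its first Friday is the 5th, so the 2nd Friday is the 12th — 1996-04-12.
That is not after 1996-04-29, so look at May 1996.
May 1996 starts on a Wednesday; its first Friday is the 3rd, so the 2nd Friday is the 10th — 1996-05-10.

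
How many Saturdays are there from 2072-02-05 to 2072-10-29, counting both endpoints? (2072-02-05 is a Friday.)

2072-02-05 is a Friday; the first Saturday on or after it is 2072-02-06 (1 day later).
From 2072-02-06 to 2072-10-29: 23 + 31 + 30 + 31 + 30 + 31 + 31 + 30 + 29 = 266 days (rest of February, March, April, May, June, July, August, September, October).
266 ÷ 7 = 38 full weeks with remainder 0, so 38 more Saturdays after the first → 39.

39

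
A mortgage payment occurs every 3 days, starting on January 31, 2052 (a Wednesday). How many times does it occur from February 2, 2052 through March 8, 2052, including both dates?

Occurrences land 3·i days after January 31, 2052 for i = 0, 1, 2, …
February 2, 2052 is 2 days after the start; 2 ÷ 3 = 0 remainder 2; since the remainder is 2, round up to i = 1. First occurrence in the window: #2 on February 3, 2052 (1×3 = 3 days in).
March 8, 2052 is 37 days after the start; 37 ÷ 3 = 12 remainder 1. Last occurrence in the window: #13 on March 7, 2052.
Occurrences #2 through #13: 12 in total.

12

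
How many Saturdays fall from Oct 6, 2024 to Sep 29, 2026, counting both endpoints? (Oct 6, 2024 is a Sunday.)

Oct 6, 2024 is a Sunday; the first Saturday on or after it is Oct 12, 2024 (6 days later).
From Oct 12, 2024 to Sep 29, 2026: 80 + 365 + 272 = 717 days (rest of 2024, 2025, to Sep 29, 2026 in 2026).
717 ÷ 7 = 102 full weeks with remainder 3, so 102 more Saturdays after the first → 103.

103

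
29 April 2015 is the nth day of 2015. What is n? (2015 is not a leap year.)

Days in months before April: 31 + 28 + 31 = 90.
Plus 29 days into April → day 119.

119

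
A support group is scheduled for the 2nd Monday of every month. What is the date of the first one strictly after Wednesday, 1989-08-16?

1989-09-11

August 1989 starts on a Tuesday; its first Monday is the 7th, so the 2nd Monday is the 14th — 1989-08-14.
That is not after 1989-08-16, so look at September 1989.
September 1989 starts on a Friday; its first Monday is the 4th, so the 2nd Monday is the 11th — 1989-09-11.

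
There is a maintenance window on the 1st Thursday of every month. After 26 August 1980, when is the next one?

4 September 1980

August 1980 starts on a Friday, so its 1st Thursday is 7 August 1980 (6 days in).
That is not after 26 August 1980, so look at September 1980.
September 1980 starts on a Monday, so its 1st Thursday is 4 September 1980 (3 days in).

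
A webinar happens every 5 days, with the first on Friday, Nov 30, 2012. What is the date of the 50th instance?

The 50th occurrence is 49 intervals after the first: 49 × 5 = 245 days after Nov 30, 2012.
Nov has 30 days — 0 days to the end of Nov leaves 245.
Dec has 31 days (214 left).
Jan has 31 days (183 left).
Feb has 28 days (155 left).
Mar has 31 days (124 left).
Apr has 30 days (94 left).
May has 31 days (63 left).
Jun has 30 days (33 left).
Jul has 31 days (2 left).
2 days into Aug → Aug 2, 2013.

Aug 2, 2013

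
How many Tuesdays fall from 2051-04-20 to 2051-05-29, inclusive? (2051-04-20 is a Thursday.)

5

2051-04-20 is a Thursday; the first Tuesday on or after it is 2051-04-25 (5 days later).
From 2051-04-25 to 2051-05-29: 5 + 29 = 34 days (rest of April, May).
34 ÷ 7 = 4 full weeks with remainder 6, so 4 more Tuesdays after the first → 5.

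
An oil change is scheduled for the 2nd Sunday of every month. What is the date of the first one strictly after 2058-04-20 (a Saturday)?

April 2058 starts on a Monday; its first Sunday is the 7th, so the 2nd Sunday is the 14th — 2058-04-14.
That is not after 2058-04-20, so look at May 2058.
May 2058 starts on a Wednesday; its first Sunday is the 5th, so the 2nd Sunday is the 12th — 2058-05-12.

2058-05-12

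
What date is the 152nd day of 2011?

Jan has 31 days (152 − 31 = 121 remain).
Feb has 28 days (121 − 28 = 93 remain).
Mar has 31 days (93 − 31 = 62 remain).
Apr has 30 days (62 − 30 = 32 remain).
May has 31 days (32 − 31 = 1 remain).
1 into Jun → Jun 1.

Jun 1, 2011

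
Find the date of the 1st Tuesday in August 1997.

1997-08-05

August 1997 begins on a Friday, so the first Tuesday is August 5 (4 days later).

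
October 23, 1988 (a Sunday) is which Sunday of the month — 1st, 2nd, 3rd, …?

Day 23 falls in week ⌈23/7⌉ of the month.
Days 1–7 hold the 1st Sunday, 8–14 the 2nd, 15–21 the 3rd, 22–28 the 4th, 29–31 the 5th.
23 is in the range for the 4th.

4th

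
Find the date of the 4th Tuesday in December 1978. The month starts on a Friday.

December 1978 begins on a Friday, so the first Tuesday is December 5 (4 days later).
The 4th Tuesday is 3 weeks later: 5 + 21 = 26.

December 26, 1978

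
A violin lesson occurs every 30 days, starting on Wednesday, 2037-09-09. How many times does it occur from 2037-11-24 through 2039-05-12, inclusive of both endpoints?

18

Occurrences land 30·i days after 2037-09-09 for i = 0, 1, 2, …
2037-11-24 is 76 days after the start; 76 ÷ 30 = 2 remainder 16; since the remainder is 16, round up to i = 3. First occurrence in the window: #4 on 2037-12-08 (3×30 = 90 days in).
2039-05-12 is 610 days after the start; 610 ÷ 30 = 20 remainder 10. Last occurrence in the window: #21 on 2039-05-02.
Occurrences #4 through #21: 18 in total.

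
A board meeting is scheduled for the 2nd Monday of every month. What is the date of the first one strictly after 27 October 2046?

12 November 2046

October 2046 starts on a Monday; its first Monday is the 1st, so the 2nd Monday is the 8th — 8 October 2046.
That is not after 27 October 2046, so look at November 2046.
November 2046 starts on a Thursday; its first Monday is the 5th, so the 2nd Monday is the 12th — 12 November 2046.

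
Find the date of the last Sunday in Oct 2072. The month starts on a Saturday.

Oct 30, 2072

Oct 2072 begins on a Saturday, so the first Sunday is Oct 2 (1 day later).
Oct 2072 has 31 days. Adding weeks: 2, 9, 16, 23, 30 — the last one ≤ 31 is the 30th.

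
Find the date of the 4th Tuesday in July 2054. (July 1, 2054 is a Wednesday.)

July 2054 begins on a Wednesday, so the first Tuesday is July 7 (6 days later).
The 4th Tuesday is 3 weeks later: 7 + 21 = 28.

28 July 2054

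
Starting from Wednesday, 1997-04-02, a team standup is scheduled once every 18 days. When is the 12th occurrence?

1997-10-17

The 12th occurrence is 11 intervals after the first: 11 × 18 = 198 days after 1997-04-02.
April has 30 days — 28 days to the end of April leaves 170.
May has 31 days (139 left).
June has 30 days (109 left).
July has 31 days (78 left).
August has 31 days (47 left).
September has 30 days (17 left).
17 days into October → 1997-10-17.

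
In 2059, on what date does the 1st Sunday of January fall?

January 2059 begins on a Wednesday, so the first Sunday is January 5 (4 days later).

2059-01-05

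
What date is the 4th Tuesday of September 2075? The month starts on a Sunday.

September 2075 begins on a Sunday, so the first Tuesday is September 3 (2 days later).
The 4th Tuesday is 3 weeks later: 3 + 21 = 24.

2075-09-24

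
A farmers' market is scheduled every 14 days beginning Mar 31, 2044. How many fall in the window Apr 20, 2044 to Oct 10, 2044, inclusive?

Occurrences land 14·i days after Mar 31, 2044 for i = 0, 1, 2, …
Apr 20, 2044 is 20 days after the start; 20 ÷ 14 = 1 remainder 6; since the remainder is 6, round up to i = 2. First occurrence in the window: #3 on Apr 28, 2044 (2×14 = 28 days in).
Oct 10, 2044 is 193 days after the start; 193 ÷ 14 = 13 remainder 11. Last occurrence in the window: #14 on Sep 29, 2044.
Occurrences #3 through #14: 12 in total.

12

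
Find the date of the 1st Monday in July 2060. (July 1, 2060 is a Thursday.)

2060-07-05

July 2060 begins on a Thursday, so the first Monday is July 5 (4 days later).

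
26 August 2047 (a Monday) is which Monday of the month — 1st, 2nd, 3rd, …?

Day 26 falls in week ⌈26/7⌉ of the month.
Days 1–7 hold the 1st Monday, 8–14 the 2nd, 15–21 the 3rd, 22–28 the 4th, 29–31 the 5th.
26 is in the range for the 4th.

4th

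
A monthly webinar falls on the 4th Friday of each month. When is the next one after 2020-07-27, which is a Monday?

2020-08-28

July 2020 starts on a Wednesday; its first Friday is the 3rd, so the 4th Friday is the 24th — 2020-07-24.
That is not after 2020-07-27, so look at August 2020.
August 2020 starts on a Saturday; its first Friday is the 7th, so the 4th Friday is the 28th — 2020-08-28.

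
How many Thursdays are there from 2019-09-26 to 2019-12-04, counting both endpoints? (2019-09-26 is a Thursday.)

10

2019-09-26 is a Thursday; the first Thursday on or after it is 2019-09-26.
From 2019-09-26 to 2019-12-04: 4 + 31 + 30 + 4 = 69 days (rest of September, October, November, December).
69 ÷ 7 = 9 full weeks with remainder 6, so 9 more Thursdays after the first → 10.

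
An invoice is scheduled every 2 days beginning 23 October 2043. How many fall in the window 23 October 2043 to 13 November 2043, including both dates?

11

Occurrences land 2·i days after 23 October 2043 for i = 0, 1, 2, …
The window opens on the start date, so the first occurrence inside is #1 on 23 October 2043.
13 November 2043 is 21 days after the start; 21 ÷ 2 = 10 remainder 1. Last occurrence in the window: #11 on 12 November 2043.
Occurrences #1 through #11: 11 in total.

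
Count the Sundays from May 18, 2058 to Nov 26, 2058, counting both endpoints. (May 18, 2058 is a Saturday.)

May 18, 2058 is a Saturday; the first Sunday on or after it is May 19, 2058 (1 day later).
From May 19, 2058 to Nov 26, 2058: 12 + 30 + 31 + 31 + 30 + 31 + 26 = 191 days (rest of May, Jun, Jul, Aug, Sep, Oct, Nov).
191 ÷ 7 = 27 full weeks with remainder 2, so 27 more Sundays after the first → 28.

28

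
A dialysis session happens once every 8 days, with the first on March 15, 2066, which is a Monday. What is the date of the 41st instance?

January 29, 2067

The 41st occurrence is 40 intervals after the first: 40 × 8 = 320 days after March 15, 2066.
March has 31 days — 16 days to the end of March leaves 304.
April has 30 days (274 left).
May has 31 days (243 left).
June has 30 days (213 left).
July has 31 days (182 left).
August has 31 days (151 left).
September has 30 days (121 left).
October has 31 days (90 left).
November has 30 days (60 left).
December has 31 days (29 left).
29 days into January → January 29, 2067.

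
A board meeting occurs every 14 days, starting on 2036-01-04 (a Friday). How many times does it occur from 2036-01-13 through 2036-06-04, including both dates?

Occurrences land 14·i days after 2036-01-04 for i = 0, 1, 2, …
2036-01-13 is 9 days after the start; 9 ÷ 14 = 0 remainder 9; since the remainder is 9, round up to i = 1. First occurrence in the window: #2 on 2036-01-18 (1×14 = 14 days in).
2036-06-04 is 152 days after the start; 152 ÷ 14 = 10 remainder 12. Last occurrence in the window: #11 on 2036-05-23.
Occurrences #2 through #11: 10 in total.

10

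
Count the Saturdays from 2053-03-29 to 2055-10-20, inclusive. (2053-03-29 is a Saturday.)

2053-03-29 is a Saturday; the first Saturday on or after it is 2053-03-29.
From 2053-03-29 to 2055-10-20: 277 + 365 + 293 = 935 days (rest of 2053, 2054, to 2055-10-20 in 2055).
935 ÷ 7 = 133 full weeks with remainder 4, so 133 more Saturdays after the first → 134.

134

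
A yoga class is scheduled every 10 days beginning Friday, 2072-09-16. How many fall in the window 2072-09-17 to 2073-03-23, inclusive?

18

Occurrences land 10·i days after 2072-09-16 for i = 0, 1, 2, …
2072-09-17 is 1 day after the start; 1 ÷ 10 = 0 remainder 1; since the remainder is 1, round up to i = 1. First occurrence in the window: #2 on 2072-09-26 (1×10 = 10 days in).
2073-03-23 is 188 days after the start; 188 ÷ 10 = 18 remainder 8. Last occurrence in the window: #19 on 2073-03-15.
Occurrences #2 through #19: 18 in total.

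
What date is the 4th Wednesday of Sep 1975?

The first Wednesday of Sep 1975 is Sep 3.
The 4th Wednesday is 3 weeks later: 3 + 21 = 24.

Sep 24, 1975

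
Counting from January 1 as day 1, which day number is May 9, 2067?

Days in months before May: 31 + 28 + 31 + 30 = 120.
Plus 9 days into May → day 129.

129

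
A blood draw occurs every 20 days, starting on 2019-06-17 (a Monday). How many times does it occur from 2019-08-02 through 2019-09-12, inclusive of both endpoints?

Occurrences land 20·i days after 2019-06-17 for i = 0, 1, 2, …
2019-08-02 is 46 days after the start; 46 ÷ 20 = 2 remainder 6; since the remainder is 6, round up to i = 3. First occurrence in the window: #4 on 2019-08-16 (3×20 = 60 days in).
2019-09-12 is 87 days after the start; 87 ÷ 20 = 4 remainder 7. Last occurrence in the window: #5 on 2019-09-05.
Occurrences #4 through #5: 2 in total.

2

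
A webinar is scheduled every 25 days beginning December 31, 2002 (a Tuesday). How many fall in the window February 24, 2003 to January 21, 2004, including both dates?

13

Occurrences land 25·i days after December 31, 2002 for i = 0, 1, 2, …
February 24, 2003 is 55 days after the start; 55 ÷ 25 = 2 remainder 5; since the remainder is 5, round up to i = 3. First occurrence in the window: #4 on March 16, 2003 (3×25 = 75 days in).
January 21, 2004 is 386 days after the start; 386 ÷ 25 = 15 remainder 11. Last occurrence in the window: #16 on January 10, 2004.
Occurrences #4 through #16: 13 in total.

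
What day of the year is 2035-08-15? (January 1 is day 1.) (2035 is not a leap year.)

227

Days in months before August: 31 + 28 + 31 + 30 + 31 + 30 + 31 = 212.
Plus 15 days into August → day 227.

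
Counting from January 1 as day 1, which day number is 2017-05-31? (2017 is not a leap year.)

151

Days in months before May: 31 + 28 + 31 + 30 = 120.
Plus 31 days into May → day 151.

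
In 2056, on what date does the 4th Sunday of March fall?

26 March 2056

March 2056 begins on a Wednesday, so the first Sunday is March 5 (4 days later).
The 4th Sunday is 3 weeks later: 5 + 21 = 26.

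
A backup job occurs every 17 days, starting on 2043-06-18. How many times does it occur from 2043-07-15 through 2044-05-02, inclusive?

Occurrences land 17·i days after 2043-06-18 for i = 0, 1, 2, …
2043-07-15 is 27 days after the start; 27 ÷ 17 = 1 remainder 10; since the remainder is 10, round up to i = 2. First occurrence in the window: #3 on 2043-07-22 (2×17 = 34 days in).
2044-05-02 is 319 days after the start; 319 ÷ 17 = 18 remainder 13. Last occurrence in the window: #19 on 2044-04-19.
Occurrences #3 through #19: 17 in total.

17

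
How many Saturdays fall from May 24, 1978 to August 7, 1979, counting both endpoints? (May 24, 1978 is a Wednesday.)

May 24, 1978 is a Wednesday; the first Saturday on or after it is May 27, 1978 (3 days later).
From May 27, 1978 to August 7, 1979: 218 + 219 = 437 days (rest of 1978, to August 7, 1979 in 1979).
437 ÷ 7 = 62 full weeks with remainder 3, so 62 more Saturdays after the first → 63.

63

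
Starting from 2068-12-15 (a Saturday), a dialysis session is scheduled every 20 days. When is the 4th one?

2069-02-13

The 4th occurrence is 3 intervals after the first: 3 × 20 = 60 days after 2068-12-15.
December has 31 days — 16 days to the end of December leaves 44.
January has 31 days (13 left).
13 days into February → 2069-02-13.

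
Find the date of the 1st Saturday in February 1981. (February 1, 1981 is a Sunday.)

February 1981 begins on a Sunday, so the first Saturday is February 7 (6 days later).

February 7, 1981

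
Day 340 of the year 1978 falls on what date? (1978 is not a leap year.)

6 December 1978

January has 31 days (340 − 31 = 309 remain).
February has 28 days (309 − 28 = 281 remain).
March has 31 days (281 − 31 = 250 remain).
April has 30 days (250 − 30 = 220 remain).
May has 31 days (220 − 31 = 189 remain).
June has 30 days (189 − 30 = 159 remain).
July has 31 days (159 − 31 = 128 remain).
August has 31 days (128 − 31 = 97 remain).
September has 30 days (97 − 30 = 67 remain).
October has 31 days (67 − 31 = 36 remain).
November has 30 days (36 − 30 = 6 remain).
6 into December → December 6.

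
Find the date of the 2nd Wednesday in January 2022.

The first Wednesday of January 2022 is January 5.
The 2nd Wednesday is 1 weeks later: 5 + 7 = 12.

January 12, 2022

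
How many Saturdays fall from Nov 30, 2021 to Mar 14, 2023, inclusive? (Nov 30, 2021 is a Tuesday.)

67

Nov 30, 2021 is a Tuesday; the first Saturday on or after it is Dec 4, 2021 (4 days later).
From Dec 4, 2021 to Mar 14, 2023: 27 + 365 + 73 = 465 days (rest of 2021, 2022, to Mar 14, 2023 in 2023).
465 ÷ 7 = 66 full weeks with remainder 3, so 66 more Saturdays after the first → 67.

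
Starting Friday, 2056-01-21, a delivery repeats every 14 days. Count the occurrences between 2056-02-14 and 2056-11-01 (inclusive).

19

Occurrences land 14·i days after 2056-01-21 for i = 0, 1, 2, …
2056-02-14 is 24 days after the start; 24 ÷ 14 = 1 remainder 10; since the remainder is 10, round up to i = 2. First occurrence in the window: #3 on 2056-02-18 (2×14 = 28 days in).
2056-11-01 is 285 days after the start; 285 ÷ 14 = 20 remainder 5. Last occurrence in the window: #21 on 2056-10-27.
Occurrences #3 through #21: 19 in total.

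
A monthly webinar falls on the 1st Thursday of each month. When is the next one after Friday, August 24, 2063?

August 2063 starts on a Wednesday, so its 1st Thursday is August 2, 2063 (1 day in).
That is not after August 24, 2063, so look at September 2063.
September 2063 starts on a Saturday, so its 1st Thursday is September 6, 2063 (5 days in).

September 6, 2063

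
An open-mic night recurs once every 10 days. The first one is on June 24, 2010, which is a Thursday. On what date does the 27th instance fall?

The 27th occurrence is 26 intervals after the first: 26 × 10 = 260 days after June 24, 2010.
June has 30 days — 6 days to the end of June leaves 254.
July has 31 days (223 left).
August has 31 days (192 left).
September has 30 days (162 left).
October has 31 days (131 left).
November has 30 days (101 left).
December has 31 days (70 left).
January has 31 days (39 left).
February has 28 days (11 left).
11 days into March → March 11, 2011.

March 11, 2011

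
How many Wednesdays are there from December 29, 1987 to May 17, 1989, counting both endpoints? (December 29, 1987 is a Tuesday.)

73

December 29, 1987 is a Tuesday; the first Wednesday on or after it is December 30, 1987 (1 day later).
From December 30, 1987 to May 17, 1989: 1 + 366 + 137 = 504 days (rest of 1987, 1988, to May 17, 1989 in 1989).
504 ÷ 7 = 72 full weeks with remainder 0, so 72 more Wednesdays after the first → 73.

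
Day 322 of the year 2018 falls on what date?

Jan has 31 days (322 − 31 = 291 remain).
Feb has 28 days (291 − 28 = 263 remain).
Mar has 31 days (263 − 31 = 232 remain).
Apr has 30 days (232 − 30 = 202 remain).
May has 31 days (202 − 31 = 171 remain).
Jun has 30 days (171 − 30 = 141 remain).
Jul has 31 days (141 − 31 = 110 remain).
Aug has 31 days (110 − 31 = 79 remain).
Sep has 30 days (79 − 30 = 49 remain).
Oct has 31 days (49 − 31 = 18 remain).
18 into Nov → Nov 18.

Nov 18, 2018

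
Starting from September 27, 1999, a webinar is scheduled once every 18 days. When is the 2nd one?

The 2nd occurrence is 1 interval after the first: 1 × 18 = 18 days after September 27, 1999.
September has 30 days — 3 days to the end of September leaves 15.
15 days into October → October 15, 1999.

October 15, 1999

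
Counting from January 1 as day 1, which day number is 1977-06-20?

Days in months before June: 31 + 28 + 31 + 30 + 31 = 151.
Plus 20 days into June → day 171.

171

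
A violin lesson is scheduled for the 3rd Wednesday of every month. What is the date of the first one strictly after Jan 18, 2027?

Jan 2027 starts on a Friday; its first Wednesday is the 6th, so the 3rd Wednesday is the 20th — Jan 20, 2027.
Jan 20, 2027 is after Jan 18, 2027, so that is the next one.

Jan 20, 2027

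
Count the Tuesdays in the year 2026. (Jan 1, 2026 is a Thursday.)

Jan 1, 2026 is a Thursday; the first Tuesday on or after it is Jan 6, 2026 (5 days later).
From Jan 6, 2026 to Dec 31, 2026: 25 + 28 + 31 + 30 + 31 + 30 + 31 + 31 + 30 + 31 + 30 + 31 = 359 days (rest of Jan, Feb, Mar, Apr, May, Jun, Jul, Aug, Sep, Oct, Nov, Dec).
359 ÷ 7 = 51 full weeks with remainder 2, so 51 more Tuesdays after the first → 52.

52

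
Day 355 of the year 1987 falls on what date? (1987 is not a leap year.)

January has 31 days (355 − 31 = 324 remain).
February has 28 days (324 − 28 = 296 remain).
March has 31 days (296 − 31 = 265 remain).
April has 30 days (265 − 30 = 235 remain).
May has 31 days (235 − 31 = 204 remain).
June has 30 days (204 − 30 = 174 remain).
July has 31 days (174 − 31 = 143 remain).
August has 31 days (143 − 31 = 112 remain).
September has 30 days (112 − 30 = 82 remain).
October has 31 days (82 − 31 = 51 remain).
November has 30 days (51 − 30 = 21 remain).
21 into December → December 21.

21 December 1987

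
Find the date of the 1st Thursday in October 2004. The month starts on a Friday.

2004-10-07

October 2004 begins on a Friday, so the first Thursday is October 7 (6 days later).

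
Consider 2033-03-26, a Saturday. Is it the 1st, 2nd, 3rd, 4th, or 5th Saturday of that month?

4th

Day 26 falls in week ⌈26/7⌉ of the month.
Days 1–7 hold the 1st Saturday, 8–14 the 2nd, 15–21 the 3rd, 22–28 the 4th, 29–31 the 5th.
26 is in the range for the 4th.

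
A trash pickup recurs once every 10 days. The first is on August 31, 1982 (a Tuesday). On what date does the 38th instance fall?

The 38th occurrence is 37 intervals after the first: 37 × 10 = 370 days after August 31, 1982.
August has 31 days — 0 days to the end of August leaves 370.
September has 30 days (340 left).
October has 31 days (309 left).
November has 30 days (279 left).
December has 31 days (248 left).
January has 31 days (217 left).
February has 28 days (189 left).
March has 31 days (158 left).
April has 30 days (128 left).
May has 31 days (97 left).
June has 30 days (67 left).
July has 31 days (36 left).
August has 31 days (5 left).
5 days into September → September 5, 1983.

September 5, 1983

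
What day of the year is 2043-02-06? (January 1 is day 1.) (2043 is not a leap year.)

37

Days in months before February: 31 = 31.
Plus 6 days into February → day 37.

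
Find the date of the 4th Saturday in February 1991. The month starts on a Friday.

February 1991 begins on a Friday, so the first Saturday is February 2 (1 day later).
The 4th Saturday is 3 weeks later: 2 + 21 = 23.

1991-02-23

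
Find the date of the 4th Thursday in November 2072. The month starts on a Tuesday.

November 2072 begins on a Tuesday, so the first Thursday is November 3 (2 days later).
The 4th Thursday is 3 weeks later: 3 + 21 = 24.

2072-11-24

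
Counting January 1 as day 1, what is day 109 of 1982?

Jan has 31 days (109 − 31 = 78 remain).
Feb has 28 days (78 − 28 = 50 remain).
Mar has 31 days (50 − 31 = 19 remain).
19 into Apr → Apr 19.

Apr 19, 1982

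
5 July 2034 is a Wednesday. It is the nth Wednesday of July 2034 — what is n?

Day 5 falls in week ⌈5/7⌉ of the month.
Days 1–7 hold the 1st Wednesday, 8–14 the 2nd, 15–21 the 3rd, 22–28 the 4th, 29–31 the 5th.
5 is in the range for the 1st.

1st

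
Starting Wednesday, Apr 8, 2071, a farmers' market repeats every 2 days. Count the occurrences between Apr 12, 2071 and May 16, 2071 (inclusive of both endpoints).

Occurrences land 2·i days after Apr 8, 2071 for i = 0, 1, 2, …
Apr 12, 2071 is 4 days after the start; 4 ÷ 2 = 2 remainder 0. First occurrence in the window: #3 on Apr 12, 2071 (2×2 = 4 days in).
May 16, 2071 is 38 days after the start; 38 ÷ 2 = 19 remainder 0. Last occurrence in the window: #20 on May 16, 2071.
Occurrences #3 through #20: 18 in total.

18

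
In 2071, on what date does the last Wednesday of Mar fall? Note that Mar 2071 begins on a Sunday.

Mar 2071 begins on a Sunday, so the first Wednesday is Mar 4 (3 days later).
Mar 2071 has 31 days. Adding weeks: 4, 11, 18, 25 — the last one ≤ 31 is the 25th.

Mar 25, 2071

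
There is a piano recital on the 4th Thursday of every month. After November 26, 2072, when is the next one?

December 22, 2072

November 2072 starts on a Tuesday; its first Thursday is the 3rd, so the 4th Thursday is the 24th — November 24, 2072.
That is not after November 26, 2072, so look at December 2072.
December 2072 starts on a Thursday; its first Thursday is the 1st, so the 4th Thursday is the 22nd — December 22, 2072.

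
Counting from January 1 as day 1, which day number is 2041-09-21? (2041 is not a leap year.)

264

Days in months before September: 31 + 28 + 31 + 30 + 31 + 30 + 31 + 31 = 243.
Plus 21 days into September → day 264.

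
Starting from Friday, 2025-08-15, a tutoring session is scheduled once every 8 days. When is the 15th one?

2025-12-05

The 15th occurrence is 14 intervals after the first: 14 × 8 = 112 days after 2025-08-15.
August has 31 days — 16 days to the end of August leaves 96.
September has 30 days (66 left).
October has 31 days (35 left).
November has 30 days (5 left).
5 days into December → 2025-12-05.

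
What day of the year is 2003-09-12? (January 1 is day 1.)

Days in months before September: 31 + 28 + 31 + 30 + 31 + 30 + 31 + 31 = 243.
Plus 12 days into September → day 255.

255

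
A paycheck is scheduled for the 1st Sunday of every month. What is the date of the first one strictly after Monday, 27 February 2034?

5 March 2034

February 2034 starts on a Wednesday, so its 1st Sunday is 5 February 2034 (4 days in).
That is not after 27 February 2034, so look at March 2034.
March 2034 starts on a Wednesday, so its 1st Sunday is 5 March 2034 (4 days in).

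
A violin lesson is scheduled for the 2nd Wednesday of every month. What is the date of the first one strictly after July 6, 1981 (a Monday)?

July 1981 starts on a Wednesday; its first Wednesday is the 1st, so the 2nd Wednesday is the 8th — July 8, 1981.
July 8, 1981 is after July 6, 1981, so that is the next one.

July 8, 1981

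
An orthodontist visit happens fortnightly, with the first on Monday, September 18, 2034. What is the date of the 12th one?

The 12th occurrence is 11 intervals after the first: 11 × 14 = 154 days after September 18, 2034.
September has 30 days — 12 days to the end of September leaves 142.
October has 31 days (111 left).
November has 30 days (81 left).
December has 31 days (50 left).
January has 31 days (19 left).
19 days into February → February 19, 2035.

February 19, 2035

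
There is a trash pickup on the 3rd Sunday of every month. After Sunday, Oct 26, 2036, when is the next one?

Nov 16, 2036

Oct 2036 starts on a Wednesday; its first Sunday is the 5th, so the 3rd Sunday is the 19th — Oct 19, 2036.
That is not after Oct 26, 2036, so look at Nov 2036.
Nov 2036 starts on a Saturday; its first Sunday is the 2nd, so the 3rd Sunday is the 16th — Nov 16, 2036.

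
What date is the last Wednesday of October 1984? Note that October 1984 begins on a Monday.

October 31, 1984

October 1984 begins on a Monday, so the first Wednesday is October 3 (2 days later).
October 1984 has 31 days. Adding weeks: 3, 10, 17, 24, 31 — the last one ≤ 31 is the 31st.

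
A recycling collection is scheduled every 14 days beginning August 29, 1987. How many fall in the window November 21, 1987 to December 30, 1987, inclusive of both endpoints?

Occurrences land 14·i days after August 29, 1987 for i = 0, 1, 2, …
November 21, 1987 is 84 days after the start; 84 ÷ 14 = 6 remainder 0. First occurrence in the window: #7 on November 21, 1987 (6×14 = 84 days in).
December 30, 1987 is 123 days after the start; 123 ÷ 14 = 8 remainder 11. Last occurrence in the window: #9 on December 19, 1987.
Occurrences #7 through #9: 3 in total.

3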